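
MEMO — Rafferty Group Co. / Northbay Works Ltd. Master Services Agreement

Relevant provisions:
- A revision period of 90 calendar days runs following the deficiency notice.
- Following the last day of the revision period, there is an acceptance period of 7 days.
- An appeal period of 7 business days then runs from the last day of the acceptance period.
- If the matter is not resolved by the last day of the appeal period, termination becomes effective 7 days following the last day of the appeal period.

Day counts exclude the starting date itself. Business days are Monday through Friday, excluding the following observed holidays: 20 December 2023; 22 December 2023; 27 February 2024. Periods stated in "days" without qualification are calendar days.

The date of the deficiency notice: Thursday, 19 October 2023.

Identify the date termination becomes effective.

The last day of the revision period: 19 October 2023 + 90 days = 17 January 2024.
The last day of the acceptance period: 7 calendar days after 17 January 2024 is 24 January 2024.
The last day of the appeal period: counting 7 business days from Wednesday, 24 January 2024 (Jan 25, Jan 26, Jan 29, Jan 30, Jan 31, Feb 1, Feb 2, skipping weekends) reaches Friday, 2 February 2024.
Adding 7 calendar days to 2 February 2024 gives 9 February 2024, which is the date termination becomes effective.

9 February 2024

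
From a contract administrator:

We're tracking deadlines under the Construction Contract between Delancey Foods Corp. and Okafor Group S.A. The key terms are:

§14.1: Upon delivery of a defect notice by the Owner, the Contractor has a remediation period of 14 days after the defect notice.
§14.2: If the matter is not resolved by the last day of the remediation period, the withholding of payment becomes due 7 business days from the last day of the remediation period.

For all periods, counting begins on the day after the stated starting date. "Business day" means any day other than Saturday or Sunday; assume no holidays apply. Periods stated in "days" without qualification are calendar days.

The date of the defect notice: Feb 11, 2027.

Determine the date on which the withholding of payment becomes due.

Mar 8, 2027

The last day of the remediation period: Feb 11, 2027 + 14 days = Feb 25, 2027.
The date on which the withholding of payment becomes due: 7 business days after Thursday, Feb 25, 2027, skipping weekends — Feb 26, Mar 1, Mar 2, Mar 3, Mar 4, Mar 5, Mar 8 — lands on Monday, Mar 8, 2027.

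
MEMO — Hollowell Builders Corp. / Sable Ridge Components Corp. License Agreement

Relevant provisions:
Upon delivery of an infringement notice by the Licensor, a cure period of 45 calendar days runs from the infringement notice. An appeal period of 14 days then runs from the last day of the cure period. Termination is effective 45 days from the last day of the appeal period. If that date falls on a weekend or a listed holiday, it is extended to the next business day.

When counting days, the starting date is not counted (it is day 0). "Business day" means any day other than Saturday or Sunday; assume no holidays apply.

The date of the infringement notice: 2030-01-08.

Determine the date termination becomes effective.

2030-04-22

The last day of the cure period: 45 calendar days after 2030-01-08 is 2030-02-22.
The last day of the appeal period: 14 calendar days after 2030-02-22 is 2030-03-08.
Adding 45 calendar days to 2030-03-08 gives 2030-04-22, which is the date termination becomes effective. 2030-04-22 is a Monday, so no roll-forward applies.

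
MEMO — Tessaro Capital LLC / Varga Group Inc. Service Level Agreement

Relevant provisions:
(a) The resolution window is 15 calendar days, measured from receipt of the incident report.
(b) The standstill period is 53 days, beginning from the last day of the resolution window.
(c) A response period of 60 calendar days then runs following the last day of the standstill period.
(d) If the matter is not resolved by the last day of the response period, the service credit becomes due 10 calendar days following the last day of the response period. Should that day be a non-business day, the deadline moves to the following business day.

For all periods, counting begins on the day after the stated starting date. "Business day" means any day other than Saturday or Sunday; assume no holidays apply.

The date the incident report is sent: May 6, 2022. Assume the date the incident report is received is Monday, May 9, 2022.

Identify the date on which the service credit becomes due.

September 26, 2022

Adding 15 calendar days to May 9, 2022 gives May 24, 2022, which is the last day of the resolution window.
The last day of the standstill period: 53 calendar days after May 24, 2022 is July 16, 2022.
Adding 60 calendar days to July 16, 2022 gives September 14, 2022, which is the last day of the response period.
Adding 10 calendar days to September 14, 2022 gives September 24, 2022, which is the date on which the service credit becomes due. That falls on a Saturday, so it rolls to the next business day, Monday, September 26, 2022.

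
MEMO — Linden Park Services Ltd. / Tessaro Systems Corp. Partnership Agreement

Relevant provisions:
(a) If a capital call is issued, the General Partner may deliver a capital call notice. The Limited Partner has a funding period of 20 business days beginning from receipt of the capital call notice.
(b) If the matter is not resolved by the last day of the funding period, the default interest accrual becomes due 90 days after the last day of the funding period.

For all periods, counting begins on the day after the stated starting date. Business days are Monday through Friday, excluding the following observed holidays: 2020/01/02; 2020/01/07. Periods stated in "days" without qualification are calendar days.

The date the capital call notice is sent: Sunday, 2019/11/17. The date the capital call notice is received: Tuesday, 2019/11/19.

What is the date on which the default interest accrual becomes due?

2020/03/16

The last day of the funding period: counting 20 business days from Tuesday, 2019/11/19 (Nov 20, Nov 21, Nov 22, Nov 25, …, Dec 13, Dec 16, Dec 17, skipping weekends) reaches Tuesday, 2019/12/17.
Adding 90 calendar days to 2019/12/17 gives 2020/03/16, which is the date on which the default interest accrual becomes due.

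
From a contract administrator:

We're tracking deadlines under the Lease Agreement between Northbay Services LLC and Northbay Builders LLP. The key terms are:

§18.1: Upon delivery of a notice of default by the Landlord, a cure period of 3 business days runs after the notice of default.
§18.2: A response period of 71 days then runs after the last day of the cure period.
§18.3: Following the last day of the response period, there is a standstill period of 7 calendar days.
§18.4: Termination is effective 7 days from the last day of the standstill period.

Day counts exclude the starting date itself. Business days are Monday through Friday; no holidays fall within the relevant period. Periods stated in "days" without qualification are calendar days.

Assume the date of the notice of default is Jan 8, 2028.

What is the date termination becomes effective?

Apr 6, 2028

From Saturday, Jan 8, 2028, 3 business days (Jan 10, Jan 11, Jan 12, skipping weekends) brings us to Wednesday, Jan 12, 2028, which is the last day of the cure period.
The last day of the response period: 71 calendar days after Jan 12, 2028 is Mar 23, 2028.
Adding 7 calendar days to Mar 23, 2028 gives Mar 30, 2028, which is the last day of the standstill period.
The date termination becomes effective: Mar 30, 2028 + 7 days = Apr 6, 2028.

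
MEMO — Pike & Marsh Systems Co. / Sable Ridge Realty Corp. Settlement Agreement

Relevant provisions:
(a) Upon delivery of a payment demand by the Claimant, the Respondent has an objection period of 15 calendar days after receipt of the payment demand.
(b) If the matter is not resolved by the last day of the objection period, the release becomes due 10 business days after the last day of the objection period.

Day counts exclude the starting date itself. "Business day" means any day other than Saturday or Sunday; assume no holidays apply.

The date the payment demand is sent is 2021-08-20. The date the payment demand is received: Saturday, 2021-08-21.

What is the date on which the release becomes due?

The last day of the objection period: 2021-08-21 + 15 days = 2021-09-05.
The date on which the release becomes due: counting 10 business days from Sunday, 2021-09-05 (Sep 6, Sep 7, Sep 8, Sep 9, Sep 10, Sep 13, Sep 14, Sep 15, Sep 16, Sep 17, skipping weekends) reaches Friday, 2021-09-17.

2021-09-17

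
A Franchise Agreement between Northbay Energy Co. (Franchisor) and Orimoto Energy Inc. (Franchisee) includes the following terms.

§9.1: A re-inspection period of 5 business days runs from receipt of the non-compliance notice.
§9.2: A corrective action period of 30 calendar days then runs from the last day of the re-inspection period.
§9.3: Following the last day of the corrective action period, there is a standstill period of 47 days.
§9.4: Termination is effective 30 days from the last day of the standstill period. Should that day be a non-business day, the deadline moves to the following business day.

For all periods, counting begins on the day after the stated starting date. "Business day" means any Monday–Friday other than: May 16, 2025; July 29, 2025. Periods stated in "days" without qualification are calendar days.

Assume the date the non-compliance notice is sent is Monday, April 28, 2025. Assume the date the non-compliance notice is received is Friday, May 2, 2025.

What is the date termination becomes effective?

August 25, 2025

The last day of the re-inspection period: 5 business days after Friday, May 2, 2025, skipping weekends — May 5, May 6, May 7, May 8, May 9 — lands on Friday, May 9, 2025.
The last day of the corrective action period: May 9, 2025 + 30 days = June 8, 2025.
The last day of the standstill period: 47 calendar days after June 8, 2025 is July 25, 2025.
The date termination becomes effective: July 25, 2025 + 30 days = August 24, 2025. That falls on a Sunday, so it rolls to the next business day, Monday, August 25, 2025.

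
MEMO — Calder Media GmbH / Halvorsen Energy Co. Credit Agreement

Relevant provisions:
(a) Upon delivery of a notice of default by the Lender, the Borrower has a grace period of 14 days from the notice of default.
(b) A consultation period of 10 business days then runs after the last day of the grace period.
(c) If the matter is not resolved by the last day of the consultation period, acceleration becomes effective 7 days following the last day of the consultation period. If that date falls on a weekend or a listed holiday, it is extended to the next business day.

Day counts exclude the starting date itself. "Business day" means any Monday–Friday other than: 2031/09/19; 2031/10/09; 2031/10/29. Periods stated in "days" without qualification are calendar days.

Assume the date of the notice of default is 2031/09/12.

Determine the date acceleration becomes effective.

2031/10/20

Adding 14 calendar days to 2031/09/12 gives 2031/09/26, which is the last day of the grace period.
The last day of the consultation period: counting 10 business days from Friday, 2031/09/26 (Sep 29, Sep 30, Oct 1, Oct 2, Oct 3, Oct 6, Oct 7, Oct 8, Oct 10, Oct 13, skipping weekends and the listed holiday on Oct 9) reaches Monday, 2031/10/13.
The date acceleration becomes effective: 7 calendar days after 2031/10/13 is 2031/10/20. 2031/10/20 is a Monday and is not a listed holiday, so no roll-forward applies.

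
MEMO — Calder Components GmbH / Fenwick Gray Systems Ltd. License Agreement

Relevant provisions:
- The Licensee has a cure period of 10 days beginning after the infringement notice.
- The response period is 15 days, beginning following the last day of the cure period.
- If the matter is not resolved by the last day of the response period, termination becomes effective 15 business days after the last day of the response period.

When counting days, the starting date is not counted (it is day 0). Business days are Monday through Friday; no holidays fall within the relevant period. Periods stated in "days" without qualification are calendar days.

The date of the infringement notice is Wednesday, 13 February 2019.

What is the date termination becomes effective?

29 March 2019

The last day of the cure period: 10 calendar days after 13 February 2019 is 23 February 2019.
The last day of the response period: 23 February 2019 + 15 days = 10 March 2019.
From Sunday, 10 March 2019, 15 business days (Mar 11, Mar 12, Mar 13, Mar 14, …, Mar 27, Mar 28, Mar 29, skipping weekends) brings us to Friday, 29 March 2019, which is the date termination becomes effective.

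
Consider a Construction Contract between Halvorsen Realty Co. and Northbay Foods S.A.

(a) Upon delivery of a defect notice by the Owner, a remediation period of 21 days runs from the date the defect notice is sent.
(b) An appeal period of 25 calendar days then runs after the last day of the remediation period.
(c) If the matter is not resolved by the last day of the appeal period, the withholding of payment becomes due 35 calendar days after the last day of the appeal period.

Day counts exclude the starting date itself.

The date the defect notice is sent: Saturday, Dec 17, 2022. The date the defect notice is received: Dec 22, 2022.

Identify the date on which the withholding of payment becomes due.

The last day of the remediation period: 21 calendar days after Dec 17, 2022 is Jan 7, 2023.
The last day of the appeal period: 25 calendar days after Jan 7, 2023 is Feb 1, 2023.
The date on which the withholding of payment becomes due: Feb 1, 2023 + 35 days = Mar 8, 2023.

Mar 8, 2023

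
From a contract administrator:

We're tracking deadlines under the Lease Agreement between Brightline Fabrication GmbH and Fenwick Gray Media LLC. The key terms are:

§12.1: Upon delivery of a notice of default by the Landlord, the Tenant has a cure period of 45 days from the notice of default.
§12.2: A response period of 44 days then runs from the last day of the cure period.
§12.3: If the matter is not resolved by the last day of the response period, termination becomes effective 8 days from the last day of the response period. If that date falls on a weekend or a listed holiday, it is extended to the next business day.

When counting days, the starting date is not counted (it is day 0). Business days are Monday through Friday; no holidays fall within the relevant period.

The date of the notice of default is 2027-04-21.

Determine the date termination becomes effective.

2027-07-27

Adding 45 calendar days to 2027-04-21 gives 2027-06-05, which is the last day of the cure period.
Adding 44 calendar days to 2027-06-05 gives 2027-07-19, which is the last day of the response period.
The date termination becomes effective: 2027-07-19 + 8 days = 2027-07-27. 2027-07-27 is a Tuesday, so no roll-forward applies.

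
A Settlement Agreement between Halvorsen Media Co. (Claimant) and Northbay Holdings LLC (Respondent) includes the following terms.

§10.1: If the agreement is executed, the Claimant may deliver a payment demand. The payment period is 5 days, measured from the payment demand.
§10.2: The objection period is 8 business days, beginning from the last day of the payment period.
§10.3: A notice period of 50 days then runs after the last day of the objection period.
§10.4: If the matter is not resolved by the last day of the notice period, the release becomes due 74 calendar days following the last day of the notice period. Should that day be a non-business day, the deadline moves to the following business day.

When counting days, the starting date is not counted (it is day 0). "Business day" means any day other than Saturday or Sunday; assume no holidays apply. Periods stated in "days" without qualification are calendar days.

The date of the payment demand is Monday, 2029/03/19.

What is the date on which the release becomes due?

2029/08/06

Adding 5 calendar days to 2029/03/19 gives 2029/03/24, which is the last day of the payment period.
The last day of the objection period: 8 business days after Saturday, 2029/03/24, skipping weekends — Mar 26, Mar 27, Mar 28, Mar 29, Mar 30, Apr 2, Apr 3, Apr 4 — lands on Wednesday, 2029/04/04.
The last day of the notice period: 2029/04/04 + 50 days = 2029/05/24.
The date on which the release becomes due: 2029/05/24 + 74 days = 2029/08/06. 2029/08/06 is a Monday, so no roll-forward applies.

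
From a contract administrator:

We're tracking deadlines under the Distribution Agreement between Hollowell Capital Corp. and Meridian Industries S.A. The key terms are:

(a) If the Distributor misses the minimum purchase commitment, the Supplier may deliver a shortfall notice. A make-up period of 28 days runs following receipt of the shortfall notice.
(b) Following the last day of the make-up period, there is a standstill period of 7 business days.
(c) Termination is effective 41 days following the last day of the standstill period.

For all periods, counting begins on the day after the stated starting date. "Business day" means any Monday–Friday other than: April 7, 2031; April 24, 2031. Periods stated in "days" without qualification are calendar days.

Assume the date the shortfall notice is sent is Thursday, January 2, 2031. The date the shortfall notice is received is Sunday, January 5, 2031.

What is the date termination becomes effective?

March 24, 2031

The last day of the make-up period: January 5, 2031 + 28 days = February 2, 2031.
The last day of the standstill period: counting 7 business days from Sunday, February 2, 2031 (Feb 3, Feb 4, Feb 5, Feb 6, Feb 7, Feb 10, Feb 11, skipping weekends) reaches Tuesday, February 11, 2031.
The date termination becomes effective: 41 calendar days after February 11, 2031 is March 24, 2031.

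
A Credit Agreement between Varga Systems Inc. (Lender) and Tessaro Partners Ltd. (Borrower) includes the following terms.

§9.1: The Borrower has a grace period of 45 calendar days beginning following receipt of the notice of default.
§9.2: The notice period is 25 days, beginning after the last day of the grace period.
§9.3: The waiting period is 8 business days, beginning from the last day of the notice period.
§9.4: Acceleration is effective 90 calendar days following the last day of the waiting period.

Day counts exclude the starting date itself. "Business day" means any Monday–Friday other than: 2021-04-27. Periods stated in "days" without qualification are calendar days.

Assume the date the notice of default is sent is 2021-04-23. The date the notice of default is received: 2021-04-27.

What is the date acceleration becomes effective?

2021-10-14

Adding 45 calendar days to 2021-04-27 gives 2021-06-11, which is the last day of the grace period.
Adding 25 calendar days to 2021-06-11 gives 2021-07-06, which is the last day of the notice period.
From Tuesday, 2021-07-06, 8 business days (Jul 7, Jul 8, Jul 9, Jul 12, Jul 13, Jul 14, Jul 15, Jul 16, skipping weekends) brings us to Friday, 2021-07-16, which is the last day of the waiting period.
Adding 90 calendar days to 2021-07-16 gives 2021-10-14, which is the date acceleration becomes effective.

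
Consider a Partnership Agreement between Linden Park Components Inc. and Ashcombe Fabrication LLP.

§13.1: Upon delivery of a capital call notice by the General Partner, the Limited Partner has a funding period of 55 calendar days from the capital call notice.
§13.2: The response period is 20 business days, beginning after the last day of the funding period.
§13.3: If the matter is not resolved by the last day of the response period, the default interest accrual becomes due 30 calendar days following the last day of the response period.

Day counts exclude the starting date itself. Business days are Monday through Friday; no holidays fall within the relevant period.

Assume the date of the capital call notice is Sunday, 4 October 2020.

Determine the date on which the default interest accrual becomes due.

24 January 2021

The last day of the funding period: 55 calendar days after 4 October 2020 is 28 November 2020.
The last day of the response period: 20 business days after Saturday, 28 November 2020, skipping weekends — Nov 30, Dec 1, Dec 2, Dec 3, …, Dec 23, Dec 24, Dec 25 — lands on Friday, 25 December 2020.
The date on which the default interest accrual becomes due: 30 calendar days after 25 December 2020 is 24 January 2021.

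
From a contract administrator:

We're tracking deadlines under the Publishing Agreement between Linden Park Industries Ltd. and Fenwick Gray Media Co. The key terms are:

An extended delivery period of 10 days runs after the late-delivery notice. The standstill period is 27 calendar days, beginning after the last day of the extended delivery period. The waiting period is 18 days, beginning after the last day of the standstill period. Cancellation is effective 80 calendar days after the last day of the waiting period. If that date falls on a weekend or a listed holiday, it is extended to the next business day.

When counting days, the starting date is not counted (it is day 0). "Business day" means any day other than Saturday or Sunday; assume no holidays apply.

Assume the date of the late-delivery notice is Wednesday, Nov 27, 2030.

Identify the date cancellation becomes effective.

Apr 11, 2031

The last day of the extended delivery period: 10 calendar days after Nov 27, 2030 is Dec 7, 2030.
The last day of the standstill period: Dec 7, 2030 + 27 days = Jan 3, 2031.
The last day of the waiting period: Jan 3, 2031 + 18 days = Jan 21, 2031.
The date cancellation becomes effective: Jan 21, 2031 + 80 days = Apr 11, 2031. Apr 11, 2031 is a Friday, so no roll-forward applies.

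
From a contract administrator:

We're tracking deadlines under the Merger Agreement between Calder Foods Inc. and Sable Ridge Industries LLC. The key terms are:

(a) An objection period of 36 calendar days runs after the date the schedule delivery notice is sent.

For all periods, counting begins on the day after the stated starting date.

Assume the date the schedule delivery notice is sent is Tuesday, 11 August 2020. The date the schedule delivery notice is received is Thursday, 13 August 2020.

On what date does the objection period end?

Adding 36 calendar days to 11 August 2020 gives 16 September 2020, which is the last day of the objection period.

16 September 2020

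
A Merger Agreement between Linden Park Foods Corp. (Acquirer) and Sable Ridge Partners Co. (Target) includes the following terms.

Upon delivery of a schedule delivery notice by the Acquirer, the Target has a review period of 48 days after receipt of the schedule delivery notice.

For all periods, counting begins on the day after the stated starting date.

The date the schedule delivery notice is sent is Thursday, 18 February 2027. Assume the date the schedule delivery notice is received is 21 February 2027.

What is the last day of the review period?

10 April 2027

The last day of the review period: 21 February 2027 + 48 days = 10 April 2027.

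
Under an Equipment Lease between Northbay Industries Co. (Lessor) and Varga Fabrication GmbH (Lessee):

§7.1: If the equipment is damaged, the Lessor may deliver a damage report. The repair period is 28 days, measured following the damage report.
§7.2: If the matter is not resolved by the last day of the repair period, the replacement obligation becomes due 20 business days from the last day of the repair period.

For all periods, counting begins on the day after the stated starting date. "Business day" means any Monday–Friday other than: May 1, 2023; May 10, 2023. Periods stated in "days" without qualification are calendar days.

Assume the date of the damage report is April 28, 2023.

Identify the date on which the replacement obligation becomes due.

June 23, 2023

Adding 28 calendar days to April 28, 2023 gives May 26, 2023, which is the last day of the repair period.
From Friday, May 26, 2023, 20 business days (May 29, May 30, May 31, Jun 1, …, Jun 21, Jun 22, Jun 23, skipping weekends) brings us to Friday, June 23, 2023, which is the date on which the replacement obligation becomes due.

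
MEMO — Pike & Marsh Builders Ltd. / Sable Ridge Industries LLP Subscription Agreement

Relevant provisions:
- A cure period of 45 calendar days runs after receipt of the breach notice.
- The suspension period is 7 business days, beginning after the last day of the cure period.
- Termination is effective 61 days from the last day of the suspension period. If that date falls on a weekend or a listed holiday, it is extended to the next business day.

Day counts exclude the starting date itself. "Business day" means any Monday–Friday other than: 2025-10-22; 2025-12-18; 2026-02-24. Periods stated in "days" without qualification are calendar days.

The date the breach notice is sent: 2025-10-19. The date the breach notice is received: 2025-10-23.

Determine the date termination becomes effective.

The last day of the cure period: 2025-10-23 + 45 days = 2025-12-07.
The last day of the suspension period: 7 business days after Sunday, 2025-12-07, skipping weekends — Dec 8, Dec 9, Dec 10, Dec 11, Dec 12, Dec 15, Dec 16 — lands on Tuesday, 2025-12-16.
Adding 61 calendar days to 2025-12-16 gives 2026-02-15, which is the date termination becomes effective. That falls on a Sunday, so it rolls to the next business day, Monday, 2026-02-16.

2026-02-16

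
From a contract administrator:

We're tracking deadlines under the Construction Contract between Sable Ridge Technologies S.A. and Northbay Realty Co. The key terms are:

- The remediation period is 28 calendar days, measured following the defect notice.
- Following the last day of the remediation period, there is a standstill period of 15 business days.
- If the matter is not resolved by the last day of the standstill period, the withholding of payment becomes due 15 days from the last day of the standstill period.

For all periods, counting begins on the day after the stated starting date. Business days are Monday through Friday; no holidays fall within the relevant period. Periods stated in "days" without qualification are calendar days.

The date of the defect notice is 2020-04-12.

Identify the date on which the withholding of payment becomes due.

2020-06-13

The last day of the remediation period: 2020-04-12 + 28 days = 2020-05-10.
The last day of the standstill period: counting 15 business days from Sunday, 2020-05-10 (May 11, May 12, May 13, May 14, …, May 27, May 28, May 29, skipping weekends) reaches Friday, 2020-05-29.
Adding 15 calendar days to 2020-05-29 gives 2020-06-13, which is the date on which the withholding of payment becomes due.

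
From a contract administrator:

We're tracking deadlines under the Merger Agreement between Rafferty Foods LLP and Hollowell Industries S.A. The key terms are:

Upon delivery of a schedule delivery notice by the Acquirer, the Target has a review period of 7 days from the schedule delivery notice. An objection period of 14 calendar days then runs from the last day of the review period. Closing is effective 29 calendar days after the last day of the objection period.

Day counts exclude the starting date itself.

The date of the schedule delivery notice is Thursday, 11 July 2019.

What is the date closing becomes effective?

30 August 2019

The last day of the review period: 7 calendar days after 11 July 2019 is 18 July 2019.
The last day of the objection period: 18 July 2019 + 14 days = 1 August 2019.
Adding 29 calendar days to 1 August 2019 gives 30 August 2019, which is the date closing becomes effective.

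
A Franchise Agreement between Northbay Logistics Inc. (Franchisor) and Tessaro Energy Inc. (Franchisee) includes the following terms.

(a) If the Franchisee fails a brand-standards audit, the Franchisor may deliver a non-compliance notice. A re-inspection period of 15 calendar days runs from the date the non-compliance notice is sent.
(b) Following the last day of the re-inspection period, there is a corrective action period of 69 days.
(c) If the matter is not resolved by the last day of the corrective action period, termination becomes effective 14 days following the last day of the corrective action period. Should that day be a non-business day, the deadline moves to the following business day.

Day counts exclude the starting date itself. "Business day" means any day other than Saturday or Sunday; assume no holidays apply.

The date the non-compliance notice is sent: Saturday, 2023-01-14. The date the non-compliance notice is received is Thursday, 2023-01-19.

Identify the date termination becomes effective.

2023-04-24

The last day of the re-inspection period: 2023-01-14 + 15 days = 2023-01-29.
The last day of the corrective action period: 2023-01-29 + 69 days = 2023-04-08.
The date termination becomes effective: 2023-04-08 + 14 days = 2023-04-22. That falls on a Saturday, so it rolls to the next business day, Monday, 2023-04-24.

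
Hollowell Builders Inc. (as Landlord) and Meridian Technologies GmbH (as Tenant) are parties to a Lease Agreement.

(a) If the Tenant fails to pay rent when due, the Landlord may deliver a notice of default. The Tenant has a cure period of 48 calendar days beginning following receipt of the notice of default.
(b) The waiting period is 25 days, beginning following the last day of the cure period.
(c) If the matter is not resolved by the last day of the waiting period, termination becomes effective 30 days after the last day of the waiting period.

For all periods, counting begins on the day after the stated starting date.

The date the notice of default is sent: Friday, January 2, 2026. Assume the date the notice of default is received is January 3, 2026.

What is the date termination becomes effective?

April 16, 2026

The last day of the cure period: 48 calendar days after January 3, 2026 is February 20, 2026.
Adding 25 calendar days to February 20, 2026 gives March 17, 2026, which is the last day of the waiting period.
The date termination becomes effective: March 17, 2026 + 30 days = April 16, 2026.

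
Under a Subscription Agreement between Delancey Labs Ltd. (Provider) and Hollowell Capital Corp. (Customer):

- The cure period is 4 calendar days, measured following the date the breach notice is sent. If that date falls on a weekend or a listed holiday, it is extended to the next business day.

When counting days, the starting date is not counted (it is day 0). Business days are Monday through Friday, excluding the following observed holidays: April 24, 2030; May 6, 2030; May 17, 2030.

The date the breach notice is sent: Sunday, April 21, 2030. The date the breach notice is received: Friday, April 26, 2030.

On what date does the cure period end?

Adding 4 calendar days to April 21, 2030 gives April 25, 2030, which is the last day of the cure period. April 25, 2030 is a Thursday and is not a listed holiday, so no roll-forward applies.

April 25, 2030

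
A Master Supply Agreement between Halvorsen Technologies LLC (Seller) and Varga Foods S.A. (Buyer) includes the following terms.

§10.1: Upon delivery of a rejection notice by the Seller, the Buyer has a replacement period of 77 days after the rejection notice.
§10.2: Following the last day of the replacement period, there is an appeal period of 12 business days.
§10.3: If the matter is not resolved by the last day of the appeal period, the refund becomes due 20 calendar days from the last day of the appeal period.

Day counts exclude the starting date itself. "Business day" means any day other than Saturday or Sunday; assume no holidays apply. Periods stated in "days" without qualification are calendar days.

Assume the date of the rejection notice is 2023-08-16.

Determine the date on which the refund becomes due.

Adding 77 calendar days to 2023-08-16 gives 2023-11-01, which is the last day of the replacement period.
From Wednesday, 2023-11-01, 12 business days (Nov 2, Nov 3, Nov 6, Nov 7, …, Nov 15, Nov 16, Nov 17, skipping weekends) brings us to Friday, 2023-11-17, which is the last day of the appeal period.
The date on which the refund becomes due: 20 calendar days after 2023-11-17 is 2023-12-07.

2023-12-07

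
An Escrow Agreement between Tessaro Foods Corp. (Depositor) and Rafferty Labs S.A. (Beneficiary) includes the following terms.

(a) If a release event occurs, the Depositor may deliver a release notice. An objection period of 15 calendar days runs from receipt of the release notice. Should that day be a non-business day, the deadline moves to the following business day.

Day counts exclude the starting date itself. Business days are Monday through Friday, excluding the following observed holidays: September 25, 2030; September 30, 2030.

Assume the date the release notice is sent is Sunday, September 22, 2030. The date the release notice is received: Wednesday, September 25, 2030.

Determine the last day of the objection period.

October 10, 2030

Adding 15 calendar days to September 25, 2030 gives October 10, 2030, which is the last day of the objection period. October 10, 2030 is a Thursday and is not a listed holiday, so no roll-forward applies.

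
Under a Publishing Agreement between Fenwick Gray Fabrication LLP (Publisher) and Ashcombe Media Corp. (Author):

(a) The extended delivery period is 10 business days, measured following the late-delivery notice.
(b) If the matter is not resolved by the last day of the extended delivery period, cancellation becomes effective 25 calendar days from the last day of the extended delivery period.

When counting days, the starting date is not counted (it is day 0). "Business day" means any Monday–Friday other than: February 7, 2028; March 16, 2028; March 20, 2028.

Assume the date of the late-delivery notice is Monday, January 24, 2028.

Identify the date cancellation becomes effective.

March 4, 2028

The last day of the extended delivery period: counting 10 business days from Monday, January 24, 2028 (Jan 25, Jan 26, Jan 27, Jan 28, Jan 31, Feb 1, Feb 2, Feb 3, Feb 4, Feb 8, skipping weekends and the listed holiday on Feb 7) reaches Tuesday, February 8, 2028.
The date cancellation becomes effective: 25 calendar days after February 8, 2028 is March 4, 2028.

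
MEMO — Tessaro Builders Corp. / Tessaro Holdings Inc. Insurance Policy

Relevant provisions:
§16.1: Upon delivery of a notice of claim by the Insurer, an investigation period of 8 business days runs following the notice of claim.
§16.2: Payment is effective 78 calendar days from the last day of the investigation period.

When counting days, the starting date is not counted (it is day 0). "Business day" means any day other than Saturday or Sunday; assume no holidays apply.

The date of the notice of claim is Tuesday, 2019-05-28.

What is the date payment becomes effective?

The last day of the investigation period: 8 business days after Tuesday, 2019-05-28, skipping weekends — May 29, May 30, May 31, Jun 3, Jun 4, Jun 5, Jun 6, Jun 7 — lands on Friday, 2019-06-07.
Adding 78 calendar days to 2019-06-07 gives 2019-08-24, which is the date payment becomes effective.

2019-08-24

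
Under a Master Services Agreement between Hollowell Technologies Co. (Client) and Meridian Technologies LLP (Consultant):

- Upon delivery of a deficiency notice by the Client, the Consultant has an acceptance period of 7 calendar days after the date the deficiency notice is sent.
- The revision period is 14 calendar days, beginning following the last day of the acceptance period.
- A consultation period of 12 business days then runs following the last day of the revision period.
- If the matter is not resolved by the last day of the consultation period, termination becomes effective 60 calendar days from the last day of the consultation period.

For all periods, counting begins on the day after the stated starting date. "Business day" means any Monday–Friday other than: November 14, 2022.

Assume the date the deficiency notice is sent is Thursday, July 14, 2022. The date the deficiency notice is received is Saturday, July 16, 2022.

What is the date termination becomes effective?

October 21, 2022

The last day of the acceptance period: July 14, 2022 + 7 days = July 21, 2022.
Adding 14 calendar days to July 21, 2022 gives August 4, 2022, which is the last day of the revision period.
The last day of the consultation period: counting 12 business days from Thursday, August 4, 2022 (Aug 5, Aug 8, Aug 9, Aug 10, …, Aug 18, Aug 19, Aug 22, skipping weekends) reaches Monday, August 22, 2022.
Adding 60 calendar days to August 22, 2022 gives October 21, 2022, which is the date termination becomes effective.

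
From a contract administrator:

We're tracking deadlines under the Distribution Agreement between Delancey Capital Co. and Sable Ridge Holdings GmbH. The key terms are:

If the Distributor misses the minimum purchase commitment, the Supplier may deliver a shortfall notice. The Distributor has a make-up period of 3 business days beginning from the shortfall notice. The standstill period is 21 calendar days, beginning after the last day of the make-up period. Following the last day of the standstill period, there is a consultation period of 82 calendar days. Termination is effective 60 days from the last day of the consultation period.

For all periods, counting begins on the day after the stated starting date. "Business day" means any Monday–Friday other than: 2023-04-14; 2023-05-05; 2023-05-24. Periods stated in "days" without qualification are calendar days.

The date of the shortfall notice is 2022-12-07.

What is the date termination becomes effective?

2023-05-24

From Wednesday, 2022-12-07, 3 business days (Dec 8, Dec 9, Dec 12, skipping weekends) brings us to Monday, 2022-12-12, which is the last day of the make-up period.
Adding 21 calendar days to 2022-12-12 gives 2023-01-02, which is the last day of the standstill period.
Adding 82 calendar days to 2023-01-02 gives 2023-03-25, which is the last day of the consultation period.
Adding 60 calendar days to 2023-03-25 gives 2023-05-24, which is the date termination becomes effective.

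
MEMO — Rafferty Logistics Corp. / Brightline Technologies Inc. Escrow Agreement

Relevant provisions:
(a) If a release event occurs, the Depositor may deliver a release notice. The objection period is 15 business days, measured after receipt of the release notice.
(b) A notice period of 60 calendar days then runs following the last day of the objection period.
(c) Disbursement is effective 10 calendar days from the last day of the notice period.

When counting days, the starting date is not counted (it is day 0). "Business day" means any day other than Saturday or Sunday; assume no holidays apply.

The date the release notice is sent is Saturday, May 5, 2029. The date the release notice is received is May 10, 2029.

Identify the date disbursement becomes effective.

From Thursday, May 10, 2029, 15 business days (May 11, May 14, May 15, May 16, …, May 29, May 30, May 31, skipping weekends) brings us to Thursday, May 31, 2029, which is the last day of the objection period.
The last day of the notice period: May 31, 2029 + 60 days = Jul 30, 2029.
The date disbursement becomes effective: Jul 30, 2029 + 10 days = Aug 9, 2029.

Aug 9, 2029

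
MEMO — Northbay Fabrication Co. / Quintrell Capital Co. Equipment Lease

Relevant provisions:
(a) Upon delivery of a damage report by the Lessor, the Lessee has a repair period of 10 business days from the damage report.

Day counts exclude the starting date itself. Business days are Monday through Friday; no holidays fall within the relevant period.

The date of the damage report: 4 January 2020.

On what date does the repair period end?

17 January 2020

The last day of the repair period: 10 business days after Saturday, 4 January 2020, skipping weekends — Jan 6, Jan 7, Jan 8, Jan 9, Jan 10, Jan 13, Jan 14, Jan 15, Jan 16, Jan 17 — lands on Friday, 17 January 2020.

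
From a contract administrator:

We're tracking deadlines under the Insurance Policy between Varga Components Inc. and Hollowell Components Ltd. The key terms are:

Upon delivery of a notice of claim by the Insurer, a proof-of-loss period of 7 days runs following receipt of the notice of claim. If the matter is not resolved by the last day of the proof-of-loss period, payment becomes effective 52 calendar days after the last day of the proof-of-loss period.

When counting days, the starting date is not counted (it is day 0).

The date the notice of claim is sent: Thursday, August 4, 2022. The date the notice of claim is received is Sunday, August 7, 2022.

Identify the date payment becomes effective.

The last day of the proof-of-loss period: August 7, 2022 + 7 days = August 14, 2022.
The date payment becomes effective: 52 calendar days after August 14, 2022 is October 5, 2022.

October 5, 2022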